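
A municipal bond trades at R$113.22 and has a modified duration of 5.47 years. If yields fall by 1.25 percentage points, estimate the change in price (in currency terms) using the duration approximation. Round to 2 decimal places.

Duration approximation: ΔP/P ≈ -D_mod · Δy = -5.47 × (-0.0125) = +0.068375.
ΔP ≈ 113.22 × (+0.068375) = +7.7414175.

+R$7.74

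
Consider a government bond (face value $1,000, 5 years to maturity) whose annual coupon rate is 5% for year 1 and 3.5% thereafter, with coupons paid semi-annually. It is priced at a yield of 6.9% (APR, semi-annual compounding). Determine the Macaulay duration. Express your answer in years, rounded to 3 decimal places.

Periodic yield y = 0.0345. Discount each cash flow and weight by its period:
  t   CF        PV=CF/(1+0.0345)^t    t·PV
  1        25.00        24.1663        24.1663
  2        25.00        23.3603        46.7207
  3        17.50        15.8069        47.4207
  4        17.50        15.2797        61.1190
  5        17.50        14.7702        73.8509
  6        17.50        14.2776        85.6656
  7        17.50        13.8014        96.6101
  8        17.50        13.3412       106.7294
  9        17.50        12.8963       116.0663
  10    1,017.50       724.8188     7,248.1883
  Σ                    872.5187     7,906.5371
Price P = Σ PV = 872.5187.
Macaulay duration = Σ(t·PV) / P = 7,906.5371 / 872.5187 = 9.06174 half-year periods.
In years: 9.06174 / 2 = 4.53087 years.

4.531 years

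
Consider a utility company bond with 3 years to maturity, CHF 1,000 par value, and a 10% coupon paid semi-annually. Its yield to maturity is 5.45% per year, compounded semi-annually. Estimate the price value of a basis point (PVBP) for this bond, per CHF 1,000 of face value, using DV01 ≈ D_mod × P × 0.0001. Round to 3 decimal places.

Periodic yield y = 0.02725.
  t   CF        PV=CF/(1+0.02725)^t    t·PV
  1        50.00        48.6736        48.6736
  2        50.00        47.3825        94.7649
  3        50.00        46.1255       138.3766
  4        50.00        44.9020       179.6079
  5        50.00        43.7109       218.5543
  6     1,050.00       893.5779     5,361.4672
  Σ                  1,124.3723     6,041.4445
P = 1,124.3723; D_Mac = 5.37317 half-year periods = 2.68659 yrs; D_mod = 2.61532 yrs.
DV01 ≈ 2.61532 × 1,124.3723 × 0.0001 = 0.294059.

CHF 0.294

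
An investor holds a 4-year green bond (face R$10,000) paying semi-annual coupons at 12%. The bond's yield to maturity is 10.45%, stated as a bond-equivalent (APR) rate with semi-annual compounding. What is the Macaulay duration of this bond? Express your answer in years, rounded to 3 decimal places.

Periodic yield y = 0.05225. Discount each cash flow and weight by its period:
  t   CF        PV=CF/(1+0.05225)^t    t·PV
  1       600.00       570.2067       570.2067
  2       600.00       541.8928     1,083.7856
  3       600.00       514.9848     1,544.9545
  4       600.00       489.4130     1,957.6521
  5       600.00       465.1110     2,325.5548
  6       600.00       442.0156     2,652.0939
  7       600.00       420.0671     2,940.4700
  8    10,600.00     7,052.6834    56,421.4674
  Σ                 10,496.3745    69,496.1850
Price P = Σ PV = 10,496.3745.
Macaulay duration = Σ(t·PV) / P = 69,496.1850 / 10,496.3745 = 6.62097 half-year periods.
In years: 6.62097 / 2 = 3.31049 years.

3.310 years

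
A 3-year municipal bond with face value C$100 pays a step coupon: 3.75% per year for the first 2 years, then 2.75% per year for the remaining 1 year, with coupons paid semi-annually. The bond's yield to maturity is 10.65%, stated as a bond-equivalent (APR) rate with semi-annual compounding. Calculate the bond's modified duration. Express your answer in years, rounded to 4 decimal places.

Periodic yield y = 0.05325. First find Macaulay duration:
  t   CF        PV=CF/(1+0.05325)^t    t·PV
  1        1.875         1.7802         1.7802
  2        1.875         1.6902         3.3804
  3        1.875         1.6047         4.8142
  4        1.875         1.5236         6.0945
  5        1.375         1.0608         5.3041
  6      101.375        74.2578       445.5468
  Σ                     81.9174       466.9202
P = 81.9174; Macaulay duration = 466.9202 / 81.9174 = 5.69989 half-year periods = 2.84995 years.
Modified duration = D_Mac / (1 + y) = 2.84995 / 1.05325 = 2.70586 years.

2.7059 years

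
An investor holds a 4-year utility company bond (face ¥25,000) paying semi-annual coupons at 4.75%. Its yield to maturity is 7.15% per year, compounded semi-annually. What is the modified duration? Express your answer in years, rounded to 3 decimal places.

3.547 years

Periodic yield y = 0.03575. First find Macaulay duration:
  t   CF        PV=CF/(1+0.03575)^t    t·PV
  1       593.75       573.2561       573.2561
  2       593.75       553.4696     1,106.9391
  3       593.75       534.3660     1,603.0979
  4       593.75       515.9218     2,063.6871
  5       593.75       498.1142     2,490.5709
  6       593.75       480.9213     2,885.5275
  7       593.75       464.3218     3,250.2523
  8    25,593.75    19,323.8825   154,591.0599
  Σ                 22,944.2531   168,564.3908
P = 22,944.2531; Macaulay duration = 168,564.3908 / 22,944.2531 = 7.34669 half-year periods = 3.67335 years.
Modified duration = D_Mac / (1 + y) = 3.67335 / 1.03575 = 3.54656 years.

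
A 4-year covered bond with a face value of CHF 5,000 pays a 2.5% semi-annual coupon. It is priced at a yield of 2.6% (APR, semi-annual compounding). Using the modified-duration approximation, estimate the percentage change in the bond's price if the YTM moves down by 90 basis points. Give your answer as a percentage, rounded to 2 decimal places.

+3.40%

Periodic yield y = 0.013. Modified duration first:
  t   CF        PV=CF/(1+0.013)^t    t·PV
  1        62.50        61.6979        61.6979
  2        62.50        60.9061       121.8123
  3        62.50        60.1245       180.3736
  4        62.50        59.3529       237.4118
  5        62.50        58.5913       292.9563
  6        62.50        57.8393       347.0361
  7        62.50        57.0971       399.6796
  8     5,062.50     4,565.5118    36,524.0947
  Σ                  4,981.1211    38,165.0622
P = 4,981.1211; D_Mac = 7.66194 half-year periods = 3.83097 yrs; D_mod = 3.83097/(1+0.013) = 3.78181 yrs.
ΔP/P ≈ -D_mod · Δy = -3.78181 × (-0.009) = +0.034036 = +3.4036%.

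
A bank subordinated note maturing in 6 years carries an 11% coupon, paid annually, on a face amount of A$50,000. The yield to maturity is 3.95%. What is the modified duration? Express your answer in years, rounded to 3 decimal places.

4.712 years

Periodic yield y = 0.0395. First find Macaulay duration:
  t   CF        PV=CF/(1+0.0395)^t    t·PV
  1     5,500.00     5,291.0053     5,291.0053
  2     5,500.00     5,089.9522    10,179.9044
  3     5,500.00     4,896.5389    14,689.6167
  4     5,500.00     4,710.4751    18,841.9005
  5     5,500.00     4,531.4816    22,657.4080
  6    55,500.00    43,989.1957   263,935.1740
  Σ                 68,508.6488   335,595.0089
P = 68,508.6488; Macaulay duration = 335,595.0089 / 68,508.6488 = 4.89858 years.
Modified duration = D_Mac / (1 + y) = 4.89858 / 1.0395 = 4.71244 years.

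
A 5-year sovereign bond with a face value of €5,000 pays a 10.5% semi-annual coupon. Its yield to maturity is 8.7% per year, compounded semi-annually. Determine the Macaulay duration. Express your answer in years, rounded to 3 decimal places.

Periodic yield y = 0.0435. Discount each cash flow and weight by its period:
  t   CF        PV=CF/(1+0.0435)^t    t·PV
  1       262.50       251.5573       251.5573
  2       262.50       241.0707       482.1414
  3       262.50       231.0213       693.0638
  4       262.50       221.3908       885.5630
  5       262.50       212.1617     1,060.8086
  6       262.50       203.3174     1,219.9045
  7       262.50       194.8418     1,363.8926
  8       262.50       186.7195     1,493.7560
  9       262.50       178.9358     1,610.4222
  10    5,262.50     3,437.6968    34,376.9684
  Σ                  5,358.7130    43,438.0778
Price P = Σ PV = 5,358.7130.
Macaulay duration = Σ(t·PV) / P = 43,438.0778 / 5,358.7130 = 8.10607 half-year periods.
In years: 8.10607 / 2 = 4.05303 years.

4.053 years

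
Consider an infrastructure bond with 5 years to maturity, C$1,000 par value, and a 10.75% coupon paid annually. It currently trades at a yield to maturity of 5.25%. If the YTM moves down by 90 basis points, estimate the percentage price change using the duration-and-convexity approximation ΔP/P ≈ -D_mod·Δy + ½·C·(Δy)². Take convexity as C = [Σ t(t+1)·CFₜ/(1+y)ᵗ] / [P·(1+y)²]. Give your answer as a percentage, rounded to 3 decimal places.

+3.690%

With y = 0.0525:
  t   CF        PV=CF/(1+0.0525)^t    t·PV        t(t+1)·PV
  1       107.50       102.1378       102.1378         204.2755
  2       107.50        97.0430       194.0860         582.2581
  3       107.50        92.2024       276.6072       1,106.4286
  4       107.50        87.6032       350.4129       1,752.0643
  5     1,107.50       857.4982     4,287.4910      25,724.9457
  Σ                  1,236.4846     5,210.7348      29,369.9722
P = 1,236.4846; D_Mac = 4.21415 yrs; D_mod = 4.00395 yrs; C = 21.44226.
Duration effect: -4.00395 × (-0.009) = +0.036036
Convexity effect: 0.5 × 21.44226 × (-0.009)² = +0.0008684
ΔP/P ≈ +0.036036 + 0.0008684 = +0.036904 = +3.6904%.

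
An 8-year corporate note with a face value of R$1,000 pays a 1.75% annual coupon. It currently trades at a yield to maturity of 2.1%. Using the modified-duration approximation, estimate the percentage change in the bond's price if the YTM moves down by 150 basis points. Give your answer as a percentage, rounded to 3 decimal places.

Periodic yield y = 0.021. Modified duration first:
  t   CF        PV=CF/(1+0.021)^t    t·PV
  1        17.50        17.1401        17.1401
  2        17.50        16.7875        33.5750
  3        17.50        16.4422        49.3267
  4        17.50        16.1040        64.4162
  5        17.50        15.7728        78.8641
  6        17.50        15.4484        92.6904
  7        17.50        15.1307       105.9146
  8     1,017.50       861.6452     6,893.1617
  Σ                    974.4710     7,335.0889
P = 974.4710; D_Mac = 7.52725 yrs; D_mod = 7.52725/(1+0.021) = 7.37243 yrs.
ΔP/P ≈ -D_mod · Δy = -7.37243 × (-0.015) = +0.110586 = +11.0586%.

+11.059%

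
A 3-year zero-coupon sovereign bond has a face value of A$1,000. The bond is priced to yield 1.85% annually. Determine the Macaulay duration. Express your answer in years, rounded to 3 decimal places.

3.000 years

A zero-coupon bond has a single cash flow at maturity, so its Macaulay duration equals its maturity: 3 years.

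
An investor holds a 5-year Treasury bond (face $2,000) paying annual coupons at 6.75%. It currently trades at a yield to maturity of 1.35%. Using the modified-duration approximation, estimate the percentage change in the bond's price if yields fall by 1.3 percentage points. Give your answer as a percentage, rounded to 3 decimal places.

+5.744%

Periodic yield y = 0.0135. Modified duration first:
  t   CF        PV=CF/(1+0.0135)^t    t·PV
  1       135.00       133.2018       133.2018
  2       135.00       131.4275       262.8550
  3       135.00       129.6769       389.0306
  4       135.00       127.9495       511.7982
  5     2,135.00     1,996.5451     9,982.7253
  Σ                  2,518.8007    11,279.6108
P = 2,518.8007; D_Mac = 4.47817 yrs; D_mod = 4.47817/(1+0.0135) = 4.41852 yrs.
ΔP/P ≈ -D_mod · Δy = -4.41852 × (-0.013) = +0.057441 = +5.7441%.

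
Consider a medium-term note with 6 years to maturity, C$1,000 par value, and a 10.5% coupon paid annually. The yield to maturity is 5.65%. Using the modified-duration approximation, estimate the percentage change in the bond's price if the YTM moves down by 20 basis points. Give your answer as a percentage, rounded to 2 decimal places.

+0.92%

Periodic yield y = 0.0565. Modified duration first:
  t   CF        PV=CF/(1+0.0565)^t    t·PV
  1       105.00        99.3848        99.3848
  2       105.00        94.0698       188.1396
  3       105.00        89.0391       267.1173
  4       105.00        84.2774       337.1097
  5       105.00        79.7704       398.8520
  6     1,105.00       794.5940     4,767.5639
  Σ                  1,241.1355     6,058.1673
P = 1,241.1355; D_Mac = 4.88115 yrs; D_mod = 4.88115/(1+0.0565) = 4.62011 yrs.
ΔP/P ≈ -D_mod · Δy = -4.62011 × (-0.002) = +0.009240 = +0.9240%.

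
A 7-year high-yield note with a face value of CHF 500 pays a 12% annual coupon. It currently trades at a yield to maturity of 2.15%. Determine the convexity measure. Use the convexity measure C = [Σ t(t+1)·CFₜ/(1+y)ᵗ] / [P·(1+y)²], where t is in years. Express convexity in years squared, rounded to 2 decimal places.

With y = 0.0215:
  t   CF        PV=CF/(1+0.0215)^t    t·PV        t(t+1)·PV
  1        60.00        58.7372        58.7372         117.4743
  2        60.00        57.5009       115.0018         345.0053
  3        60.00        56.2906       168.8719         675.4876
  4        60.00        55.1059       220.4234       1,102.1172
  5        60.00        53.9460       269.7301       1,618.3805
  6        60.00        52.8106       316.8635       2,218.0448
  7       560.00       482.5246     3,377.6720      27,021.3758
  Σ                    816.9157     4,527.2999      33,097.8855
P = 816.9157.
Convexity = Σ t(t+1)·PV / [P·(1+y)²] = 33,097.8855 / (816.9157 × 1.043462) = 38.82811.

38.83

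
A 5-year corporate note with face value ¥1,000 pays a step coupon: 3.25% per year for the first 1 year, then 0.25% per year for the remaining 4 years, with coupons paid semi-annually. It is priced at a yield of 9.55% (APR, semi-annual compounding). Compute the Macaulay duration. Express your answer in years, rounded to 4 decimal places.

4.7851 years

Periodic yield y = 0.04775. Discount each cash flow and weight by its period:
  t   CF        PV=CF/(1+0.04775)^t    t·PV
  1        16.25        15.5094        15.5094
  2        16.25        14.8026        29.6052
  3         1.25         1.0868         3.2603
  4         1.25         1.0372         4.1490
  5         1.25         0.9900         4.9498
  6         1.25         0.9449         5.6691
  7         1.25         0.9018         6.3125
  8         1.25         0.8607         6.8856
  9         1.25         0.8215         7.3932
  10    1,001.25       628.0090     6,280.0895
  Σ                    664.9638     6,363.8237
Price P = Σ PV = 664.9638.
Macaulay duration = Σ(t·PV) / P = 6,363.8237 / 664.9638 = 9.57018 half-year periods.
In years: 9.57018 / 2 = 4.78509 years.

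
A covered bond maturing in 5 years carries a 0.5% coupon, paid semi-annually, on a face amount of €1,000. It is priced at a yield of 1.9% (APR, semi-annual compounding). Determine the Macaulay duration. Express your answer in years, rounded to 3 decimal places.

Periodic yield y = 0.0095. Discount each cash flow and weight by its period:
  t   CF        PV=CF/(1+0.0095)^t    t·PV
  1         2.50         2.4765         2.4765
  2         2.50         2.4532         4.9063
  3         2.50         2.4301         7.2902
  4         2.50         2.4072         9.6289
  5         2.50         2.3846        11.9228
  6         2.50         2.3621        14.1727
  7         2.50         2.3399        16.3792
  8         2.50         2.3179        18.5430
  9         2.50         2.2961        20.6645
  10    1,002.50       912.0553     9,120.5525
  Σ                    933.5227     9,226.5367
Price P = Σ PV = 933.5227.
Macaulay duration = Σ(t·PV) / P = 9,226.5367 / 933.5227 = 9.88357 half-year periods.
In years: 9.88357 / 2 = 4.94178 years.

4.942 years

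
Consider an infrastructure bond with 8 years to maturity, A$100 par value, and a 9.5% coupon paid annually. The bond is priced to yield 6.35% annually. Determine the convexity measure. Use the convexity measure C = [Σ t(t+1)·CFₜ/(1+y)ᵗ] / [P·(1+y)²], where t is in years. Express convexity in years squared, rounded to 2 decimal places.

With y = 0.0635:
  t   CF        PV=CF/(1+0.0635)^t    t·PV        t(t+1)·PV
  1         9.50         8.9328         8.9328          17.8655
  2         9.50         8.3994        16.7988          50.3964
  3         9.50         7.8979        23.6937          94.7747
  4         9.50         7.4263        29.7053         148.5264
  5         9.50         6.9829        34.9145         209.4872
  6         9.50         6.5660        39.3958         275.7706
  7         9.50         6.1739        43.2175         345.7396
  8       109.50        66.9136       535.3085       4,817.7766
  Σ                    119.2927       731.9668       5,960.3371
P = 119.2927.
Convexity = Σ t(t+1)·PV / [P·(1+y)²] = 5,960.3371 / (119.2927 × 1.131032) = 44.17553.

44.18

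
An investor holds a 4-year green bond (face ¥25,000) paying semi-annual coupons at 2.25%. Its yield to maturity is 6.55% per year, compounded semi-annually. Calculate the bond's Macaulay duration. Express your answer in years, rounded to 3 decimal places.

3.832 years

Periodic yield y = 0.03275. Discount each cash flow and weight by its period:
  t   CF        PV=CF/(1+0.03275)^t    t·PV
  1       281.25       272.3312       272.3312
  2       281.25       263.6951       527.3903
  3       281.25       255.3330       765.9990
  4       281.25       247.2360       988.9440
  5       281.25       239.3958     1,196.9790
  6       281.25       231.8042     1,390.8252
  7       281.25       224.4534     1,571.1735
  8    25,281.25    19,536.0570   156,288.4561
  Σ                 21,270.3057   163,002.0982
Price P = Σ PV = 21,270.3057.
Macaulay duration = Σ(t·PV) / P = 163,002.0982 / 21,270.3057 = 7.66336 half-year periods.
In years: 7.66336 / 2 = 3.83168 years.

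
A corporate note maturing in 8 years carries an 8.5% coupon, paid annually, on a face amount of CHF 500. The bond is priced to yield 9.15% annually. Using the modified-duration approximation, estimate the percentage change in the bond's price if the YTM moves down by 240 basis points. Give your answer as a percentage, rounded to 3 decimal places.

+13.370%

Periodic yield y = 0.0915. Modified duration first:
  t   CF        PV=CF/(1+0.0915)^t    t·PV
  1        42.50        38.9372        38.9372
  2        42.50        35.6731        71.3463
  3        42.50        32.6827        98.0481
  4        42.50        29.9429       119.7716
  5        42.50        27.4328       137.1640
  6        42.50        25.1331       150.7987
  7        42.50        23.0262       161.1836
  8       542.50       269.2835     2,154.2684
  Σ                    482.1117     2,931.5180
P = 482.1117; D_Mac = 6.08058 yrs; D_mod = 6.08058/(1+0.0915) = 5.57085 yrs.
ΔP/P ≈ -D_mod · Δy = -5.57085 × (-0.024) = +0.133700 = +13.3700%.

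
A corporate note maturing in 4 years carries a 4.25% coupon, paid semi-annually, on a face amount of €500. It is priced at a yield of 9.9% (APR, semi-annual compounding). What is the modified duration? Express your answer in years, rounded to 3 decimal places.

Periodic yield y = 0.0495. First find Macaulay duration:
  t   CF        PV=CF/(1+0.0495)^t    t·PV
  1       10.625        10.1239        10.1239
  2       10.625         9.6464        19.2927
  3       10.625         9.1914        27.5742
  4       10.625         8.7579        35.0315
  5       10.625         8.3448        41.7241
  6       10.625         7.9512        47.7074
  7       10.625         7.5762        53.0334
  8      510.625       346.9305     2,775.4443
  Σ                    408.5223     3,009.9316
P = 408.5223; Macaulay duration = 3,009.9316 / 408.5223 = 7.36785 half-year periods = 3.68393 years.
Modified duration = D_Mac / (1 + y) = 3.68393 / 1.0495 = 3.51017 years.

3.510 years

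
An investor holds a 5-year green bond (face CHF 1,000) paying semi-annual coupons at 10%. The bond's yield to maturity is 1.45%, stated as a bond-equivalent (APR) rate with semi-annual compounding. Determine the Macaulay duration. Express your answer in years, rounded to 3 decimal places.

4.223 years

Periodic yield y = 0.00725. Discount each cash flow and weight by its period:
  t   CF        PV=CF/(1+0.00725)^t    t·PV
  1        50.00        49.6401        49.6401
  2        50.00        49.2828        98.5656
  3        50.00        48.9281       146.7842
  4        50.00        48.5759       194.3036
  5        50.00        48.2263       241.1313
  6        50.00        47.8791       287.2748
  7        50.00        47.5345       332.7416
  8        50.00        47.1924       377.5390
  9        50.00        46.8527       421.6742
  10    1,050.00       976.8245     9,768.2449
  Σ                  1,410.9364    11,917.8994
Price P = Σ PV = 1,410.9364.
Macaulay duration = Σ(t·PV) / P = 11,917.8994 / 1,410.9364 = 8.44680 half-year periods.
In years: 8.44680 / 2 = 4.22340 years.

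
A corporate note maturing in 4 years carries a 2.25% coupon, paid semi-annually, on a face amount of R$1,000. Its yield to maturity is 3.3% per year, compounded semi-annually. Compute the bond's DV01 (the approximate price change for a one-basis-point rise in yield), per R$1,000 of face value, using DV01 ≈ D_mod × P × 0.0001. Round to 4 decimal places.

R$0.3634

Periodic yield y = 0.0165.
  t   CF        PV=CF/(1+0.0165)^t    t·PV
  1        11.25        11.0674        11.0674
  2        11.25        10.8877        21.7755
  3        11.25        10.7110        32.1330
  4        11.25        10.5371        42.1486
  5        11.25        10.3661        51.8305
  6        11.25        10.1978        61.1870
  7        11.25        10.0323        70.2262
  8     1,011.25       887.1549     7,097.2394
  Σ                    960.9545     7,387.6077
P = 960.9545; D_Mac = 7.68778 half-year periods = 3.84389 yrs; D_mod = 3.78150 yrs.
DV01 ≈ 3.78150 × 960.9545 × 0.0001 = 0.363385.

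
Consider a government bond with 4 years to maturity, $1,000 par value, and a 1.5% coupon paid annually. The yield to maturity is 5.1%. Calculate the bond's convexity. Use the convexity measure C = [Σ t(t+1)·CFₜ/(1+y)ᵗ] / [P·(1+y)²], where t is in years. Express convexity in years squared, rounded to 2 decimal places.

With y = 0.051:
  t   CF        PV=CF/(1+0.051)^t    t·PV        t(t+1)·PV
  1        15.00        14.2721        14.2721          28.5442
  2        15.00        13.5796        27.1591          81.4774
  3        15.00        12.9206        38.7618         155.0474
  4     1,015.00       831.8695     3,327.4778      16,637.3891
  Σ                    872.6418     3,407.6709      16,902.4581
P = 872.6418.
Convexity = Σ t(t+1)·PV / [P·(1+y)²] = 16,902.4581 / (872.6418 × 1.104601) = 17.53511.

17.54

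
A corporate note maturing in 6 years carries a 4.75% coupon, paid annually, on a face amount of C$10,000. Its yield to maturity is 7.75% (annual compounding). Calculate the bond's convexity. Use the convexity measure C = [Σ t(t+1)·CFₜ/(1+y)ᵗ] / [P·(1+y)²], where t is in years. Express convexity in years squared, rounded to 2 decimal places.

With y = 0.0775:
  t   CF        PV=CF/(1+0.0775)^t    t·PV        t(t+1)·PV
  1       475.00       440.8353       440.8353         881.6705
  2       475.00       409.1279       818.2557       2,454.7671
  3       475.00       379.7010     1,139.1031       4,556.4123
  4       475.00       352.3907     1,409.5630       7,047.8149
  5       475.00       327.0448     1,635.2239       9,811.3433
  6    10,475.00     6,693.4552    40,160.7310     281,125.1169
  Σ                  8,602.5548    45,603.7119     305,877.1251
P = 8,602.5548.
Convexity = Σ t(t+1)·PV / [P·(1+y)²] = 305,877.1251 / (8,602.5548 × 1.161006) = 30.62563.

30.63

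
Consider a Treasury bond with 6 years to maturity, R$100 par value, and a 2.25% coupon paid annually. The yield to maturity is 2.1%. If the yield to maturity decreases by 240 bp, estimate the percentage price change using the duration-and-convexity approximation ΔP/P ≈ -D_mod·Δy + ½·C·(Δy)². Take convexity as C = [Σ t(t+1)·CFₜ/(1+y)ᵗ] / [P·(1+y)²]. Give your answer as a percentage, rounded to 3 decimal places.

+14.432%

With y = 0.021:
  t   CF        PV=CF/(1+0.021)^t    t·PV        t(t+1)·PV
  1         2.25         2.2037         2.2037           4.4074
  2         2.25         2.1584         4.3168          12.9504
  3         2.25         2.1140         6.3420          25.3680
  4         2.25         2.0705         8.2821          41.4104
  5         2.25         2.0279        10.1397          60.8380
  6       102.25        90.2628       541.5769       3,791.0381
  Σ                    100.8374       572.8611       3,936.0124
P = 100.8374; D_Mac = 5.68104 yrs; D_mod = 5.56419 yrs; C = 37.44410.
Duration effect: -5.56419 × (-0.024) = +0.133541
Convexity effect: 0.5 × 37.44410 × (-0.024)² = +0.0107839
ΔP/P ≈ +0.133541 + 0.0107839 = +0.144324 = +14.4324%.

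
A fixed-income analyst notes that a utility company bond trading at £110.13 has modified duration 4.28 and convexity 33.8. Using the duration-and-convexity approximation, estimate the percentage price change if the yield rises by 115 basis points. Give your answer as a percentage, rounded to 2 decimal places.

-4.70%

Duration effect: -D_mod·Δy = -4.28 × (+0.0115) = -0.049220
Convexity effect: ½·C·(Δy)² = 0.5 × 33.8 × (0.0115)² = +0.002235025
ΔP/P ≈ -0.049220 + 0.002235025 = -0.046984975
= -4.6984975%.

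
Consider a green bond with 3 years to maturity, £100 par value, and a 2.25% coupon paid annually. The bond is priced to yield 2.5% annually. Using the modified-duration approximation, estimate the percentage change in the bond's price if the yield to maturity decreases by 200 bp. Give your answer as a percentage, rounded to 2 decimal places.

Periodic yield y = 0.025. Modified duration first:
  t   CF        PV=CF/(1+0.025)^t    t·PV
  1         2.25         2.1951         2.1951
  2         2.25         2.1416         4.2832
  3       102.25        94.9493       284.8479
  Σ                     99.2860       291.3262
P = 99.2860; D_Mac = 2.93421 yrs; D_mod = 2.93421/(1+0.025) = 2.86265 yrs.
ΔP/P ≈ -D_mod · Δy = -2.86265 × (-0.02) = +0.057253 = +5.7253%.

+5.73%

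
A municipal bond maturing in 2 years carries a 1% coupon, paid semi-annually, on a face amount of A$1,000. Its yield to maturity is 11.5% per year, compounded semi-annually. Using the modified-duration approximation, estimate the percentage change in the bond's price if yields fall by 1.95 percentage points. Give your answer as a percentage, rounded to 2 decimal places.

+3.66%

Periodic yield y = 0.0575. Modified duration first:
  t   CF        PV=CF/(1+0.0575)^t    t·PV
  1         5.00         4.7281         4.7281
  2         5.00         4.4710         8.9421
  3         5.00         4.2279        12.6838
  4     1,005.00       803.6086     3,214.4343
  Σ                    817.0357     3,240.7883
P = 817.0357; D_Mac = 3.96652 half-year periods = 1.98326 yrs; D_mod = 1.98326/(1+0.0575) = 1.87542 yrs.
ΔP/P ≈ -D_mod · Δy = -1.87542 × (-0.0195) = +0.036571 = +3.6571%.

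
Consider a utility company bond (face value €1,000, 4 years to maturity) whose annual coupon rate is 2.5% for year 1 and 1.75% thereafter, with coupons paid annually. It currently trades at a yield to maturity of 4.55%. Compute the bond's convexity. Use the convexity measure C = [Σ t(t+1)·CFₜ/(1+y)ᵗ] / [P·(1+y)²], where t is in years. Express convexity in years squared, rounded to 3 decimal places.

17.513

With y = 0.0455:
  t   CF        PV=CF/(1+0.0455)^t    t·PV        t(t+1)·PV
  1        25.00        23.9120        23.9120          47.8240
  2        17.50        16.0099        32.0199          96.0597
  3        17.50        15.3132        45.9396         183.7584
  4     1,017.50       851.6051     3,406.4205      17,032.1026
  Σ                    906.8403     3,508.2920      17,359.7447
P = 906.8403.
Convexity = Σ t(t+1)·PV / [P·(1+y)²] = 17,359.7447 / (906.8403 × 1.093070) = 17.51316.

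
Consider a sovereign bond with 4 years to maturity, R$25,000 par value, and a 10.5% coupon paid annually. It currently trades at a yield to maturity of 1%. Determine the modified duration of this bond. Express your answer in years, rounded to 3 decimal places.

3.513 years

Periodic yield y = 0.01. First find Macaulay duration:
  t   CF        PV=CF/(1+0.01)^t    t·PV
  1     2,625.00     2,599.0099     2,599.0099
  2     2,625.00     2,573.2771     5,146.5543
  3     2,625.00     2,547.7991     7,643.3974
  4    27,625.00    26,547.0820   106,188.3281
  Σ                 34,267.1682   121,577.2896
P = 34,267.1682; Macaulay duration = 121,577.2896 / 34,267.1682 = 3.54792 years.
Modified duration = D_Mac / (1 + y) = 3.54792 / 1.01 = 3.51280 years.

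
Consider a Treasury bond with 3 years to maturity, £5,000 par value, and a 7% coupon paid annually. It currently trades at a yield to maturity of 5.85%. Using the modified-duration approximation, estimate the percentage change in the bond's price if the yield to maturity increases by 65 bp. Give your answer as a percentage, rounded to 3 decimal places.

-1.726%

Periodic yield y = 0.0585. Modified duration first:
  t   CF        PV=CF/(1+0.0585)^t    t·PV
  1       350.00       330.6566       330.6566
  2       350.00       312.3822       624.7645
  3     5,350.00     4,511.0869    13,533.2608
  Σ                  5,154.1257    14,488.6818
P = 5,154.1257; D_Mac = 2.81108 yrs; D_mod = 2.81108/(1+0.0585) = 2.65572 yrs.
ΔP/P ≈ -D_mod · Δy = -2.65572 × (+0.0065) = -0.017262 = -1.7262%.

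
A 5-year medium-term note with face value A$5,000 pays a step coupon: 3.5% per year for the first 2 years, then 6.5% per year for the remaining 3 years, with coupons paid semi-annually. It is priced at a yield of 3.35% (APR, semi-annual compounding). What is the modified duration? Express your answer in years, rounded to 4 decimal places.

4.4903 years

Periodic yield y = 0.01675. First find Macaulay duration:
  t   CF        PV=CF/(1+0.01675)^t    t·PV
  1        87.50        86.0585        86.0585
  2        87.50        84.6408       169.2816
  3        87.50        83.2464       249.7392
  4        87.50        81.8750       327.5000
  5       162.50       149.5486       747.7432
  6       162.50       147.0850       882.5098
  7       162.50       144.6619     1,012.6331
  8       162.50       142.2787     1,138.2297
  9       162.50       139.9348     1,259.4132
  10    5,162.50     4,372.3836    43,723.8357
  Σ                  5,431.7133    49,596.9441
P = 5,431.7133; Macaulay duration = 49,596.9441 / 5,431.7133 = 9.13099 half-year periods = 4.56550 years.
Modified duration = D_Mac / (1 + y) = 4.56550 / 1.01675 = 4.49028 years.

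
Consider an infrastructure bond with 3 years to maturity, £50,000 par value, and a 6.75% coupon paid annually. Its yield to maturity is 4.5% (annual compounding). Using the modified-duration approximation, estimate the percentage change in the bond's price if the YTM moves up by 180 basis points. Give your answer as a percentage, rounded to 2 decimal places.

Periodic yield y = 0.045. Modified duration first:
  t   CF        PV=CF/(1+0.045)^t    t·PV
  1     3,375.00     3,229.6651     3,229.6651
  2     3,375.00     3,090.5886     6,181.1772
  3    53,375.00    46,772.3312   140,316.9937
  Σ                 53,092.5849   149,727.8360
P = 53,092.5849; D_Mac = 2.82013 yrs; D_mod = 2.82013/(1+0.045) = 2.69869 yrs.
ΔP/P ≈ -D_mod · Δy = -2.69869 × (+0.018) = -0.048576 = -4.8576%.

-4.86%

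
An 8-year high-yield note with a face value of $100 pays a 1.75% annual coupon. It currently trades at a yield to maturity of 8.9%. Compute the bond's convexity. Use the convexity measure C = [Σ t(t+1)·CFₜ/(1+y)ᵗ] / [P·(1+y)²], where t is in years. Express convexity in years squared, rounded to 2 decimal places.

With y = 0.089:
  t   CF        PV=CF/(1+0.089)^t    t·PV        t(t+1)·PV
  1         1.75         1.6070         1.6070           3.2140
  2         1.75         1.4756         2.9513           8.8539
  3         1.75         1.3550         4.0651          16.2606
  4         1.75         1.2443         4.9772          24.8861
  5         1.75         1.1426         5.7131          34.2783
  6         1.75         1.0492         6.2954          44.0677
  7         1.75         0.9635         6.7444          53.9549
  8       101.75        51.4412       411.5299       3,703.7689
  Σ                     60.2785       443.8833       3,889.2843
P = 60.2785.
Convexity = Σ t(t+1)·PV / [P·(1+y)²] = 3,889.2843 / (60.2785 × 1.185921) = 54.40656.

54.41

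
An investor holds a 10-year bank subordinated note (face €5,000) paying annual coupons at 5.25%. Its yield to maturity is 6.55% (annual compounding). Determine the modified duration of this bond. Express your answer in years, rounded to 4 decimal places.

7.4289 years

Periodic yield y = 0.0655. First find Macaulay duration:
  t   CF        PV=CF/(1+0.0655)^t    t·PV
  1       262.50       246.3632       246.3632
  2       262.50       231.2184       462.4368
  3       262.50       217.0046       651.0138
  4       262.50       203.6646       814.6583
  5       262.50       191.1446       955.7230
  6       262.50       179.3943     1,076.3657
  7       262.50       168.3663     1,178.5640
  8       262.50       158.0162     1,264.1298
  9       262.50       148.3024     1,334.7217
  10    5,262.50     2,790.3428    27,903.4285
  Σ                  4,533.8174    35,887.4048
P = 4,533.8174; Macaulay duration = 35,887.4048 / 4,533.8174 = 7.91549 years.
Modified duration = D_Mac / (1 + y) = 7.91549 / 1.0655 = 7.42890 years.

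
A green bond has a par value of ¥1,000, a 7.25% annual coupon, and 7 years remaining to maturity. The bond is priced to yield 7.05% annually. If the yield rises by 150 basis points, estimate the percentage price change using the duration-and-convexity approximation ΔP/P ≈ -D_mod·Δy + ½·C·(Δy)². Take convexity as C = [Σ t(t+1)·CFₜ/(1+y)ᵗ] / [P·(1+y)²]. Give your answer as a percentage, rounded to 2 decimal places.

-7.62%

With y = 0.0705:
  t   CF        PV=CF/(1+0.0705)^t    t·PV        t(t+1)·PV
  1        72.50        67.7254        67.7254         135.4507
  2        72.50        63.2652       126.5303         379.5910
  3        72.50        59.0987       177.2961         709.1845
  4        72.50        55.2066       220.8266       1,104.1328
  5        72.50        51.5709       257.8545       1,547.1268
  6        72.50        48.1746       289.0475       2,023.3325
  7     1,072.50       665.7185     4,660.0292      37,280.2337
  Σ                  1,010.7598     5,799.3096      43,179.0521
P = 1,010.7598; D_Mac = 5.73757 yrs; D_mod = 5.35971 yrs; C = 37.27793.
Duration effect: -5.35971 × (+0.015) = -0.080396
Convexity effect: 0.5 × 37.27793 × (0.015)² = +0.0041938
ΔP/P ≈ -0.080396 + 0.0041938 = -0.076202 = -7.6202%.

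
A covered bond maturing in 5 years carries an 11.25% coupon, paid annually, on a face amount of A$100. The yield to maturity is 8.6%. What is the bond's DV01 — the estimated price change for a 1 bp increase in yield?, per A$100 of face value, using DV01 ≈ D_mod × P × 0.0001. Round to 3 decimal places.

Periodic yield y = 0.086.
  t   CF        PV=CF/(1+0.086)^t    t·PV
  1        11.25        10.3591        10.3591
  2        11.25         9.5388        19.0776
  3        11.25         8.7834        26.3502
  4        11.25         8.0879        32.3514
  5       111.25        73.6463       368.2315
  Σ                    110.4155       456.3698
P = 110.4155; D_Mac = 4.13321 yrs; D_mod = 3.80590 yrs.
DV01 ≈ 3.80590 × 110.4155 × 0.0001 = 0.042023.

A$0.042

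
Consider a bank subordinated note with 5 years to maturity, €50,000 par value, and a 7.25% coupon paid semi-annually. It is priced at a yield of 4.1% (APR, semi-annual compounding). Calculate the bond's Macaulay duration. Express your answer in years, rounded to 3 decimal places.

Periodic yield y = 0.0205. Discount each cash flow and weight by its period:
  t   CF        PV=CF/(1+0.0205)^t    t·PV
  1     1,812.50     1,776.0902     1,776.0902
  2     1,812.50     1,740.4117     3,480.8234
  3     1,812.50     1,705.4500     5,116.3500
  4     1,812.50     1,671.1906     6,684.7623
  5     1,812.50     1,637.6194     8,188.0969
  6     1,812.50     1,604.7226     9,628.3354
  7     1,812.50     1,572.4866    11,007.4062
  8     1,812.50     1,540.8982    12,327.1855
  9     1,812.50     1,509.9443    13,589.4989
  10   51,812.50    42,296.5025   422,965.0253
  Σ                 57,055.3160   494,763.5741
Price P = Σ PV = 57,055.3160.
Macaulay duration = Σ(t·PV) / P = 494,763.5741 / 57,055.3160 = 8.67165 half-year periods.
In years: 8.67165 / 2 = 4.33582 years.

4.336 years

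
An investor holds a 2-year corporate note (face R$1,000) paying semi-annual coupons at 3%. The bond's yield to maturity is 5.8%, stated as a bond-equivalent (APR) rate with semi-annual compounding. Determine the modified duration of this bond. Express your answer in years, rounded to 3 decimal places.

1.900 years

Periodic yield y = 0.029. First find Macaulay duration:
  t   CF        PV=CF/(1+0.029)^t    t·PV
  1        15.00        14.5773        14.5773
  2        15.00        14.1664        28.3329
  3        15.00        13.7672        41.3016
  4     1,015.00       905.3251     3,621.3002
  Σ                    947.8359     3,705.5119
P = 947.8359; Macaulay duration = 3,705.5119 / 947.8359 = 3.90944 half-year periods = 1.95472 years.
Modified duration = D_Mac / (1 + y) = 1.95472 / 1.029 = 1.89963 years.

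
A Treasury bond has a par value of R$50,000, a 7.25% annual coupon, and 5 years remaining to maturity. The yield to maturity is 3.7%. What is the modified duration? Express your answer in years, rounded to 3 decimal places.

4.260 years

Periodic yield y = 0.037. First find Macaulay duration:
  t   CF        PV=CF/(1+0.037)^t    t·PV
  1     3,625.00     3,495.6606     3,495.6606
  2     3,625.00     3,370.9359     6,741.8719
  3     3,625.00     3,250.6615     9,751.9844
  4     3,625.00     3,134.6784    12,538.7134
  5    53,625.00    44,717.0889   223,585.4446
  Σ                 57,969.0252   256,113.6748
P = 57,969.0252; Macaulay duration = 256,113.6748 / 57,969.0252 = 4.41811 years.
Modified duration = D_Mac / (1 + y) = 4.41811 / 1.037 = 4.26047 years.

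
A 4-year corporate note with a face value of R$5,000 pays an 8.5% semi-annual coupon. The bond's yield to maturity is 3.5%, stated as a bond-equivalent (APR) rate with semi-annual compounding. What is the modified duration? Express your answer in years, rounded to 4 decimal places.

Periodic yield y = 0.0175. First find Macaulay duration:
  t   CF        PV=CF/(1+0.0175)^t    t·PV
  1       212.50       208.8452       208.8452
  2       212.50       205.2533       410.5066
  3       212.50       201.7231       605.1694
  4       212.50       198.2537       793.0147
  5       212.50       194.8439       974.2196
  6       212.50       191.4928     1,148.9567
  7       212.50       188.1993     1,317.3951
  8     5,212.50     4,537.0203    36,296.1626
  Σ                  5,925.6316    41,754.2699
P = 5,925.6316; Macaulay duration = 41,754.2699 / 5,925.6316 = 7.04638 half-year periods = 3.52319 years.
Modified duration = D_Mac / (1 + y) = 3.52319 / 1.0175 = 3.46260 years.

3.4626 years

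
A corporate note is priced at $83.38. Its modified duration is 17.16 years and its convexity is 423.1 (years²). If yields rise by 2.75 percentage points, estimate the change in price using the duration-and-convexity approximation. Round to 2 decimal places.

Duration effect: -D_mod·Δy = -17.16 × (+0.0275) = -0.471900
Convexity effect: ½·C·(Δy)² = 0.5 × 423.1 × (0.0275)² = +0.1599846875
ΔP/P ≈ -0.471900 + 0.1599846875 = -0.3119153125
ΔP ≈ 83.38 × (-0.3119153125) = -26.00749875625.

-$26.01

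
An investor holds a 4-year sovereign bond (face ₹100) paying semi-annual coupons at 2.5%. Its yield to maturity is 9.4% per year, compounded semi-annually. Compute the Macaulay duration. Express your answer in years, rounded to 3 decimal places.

3.802 years

Periodic yield y = 0.047. Discount each cash flow and weight by its period:
  t   CF        PV=CF/(1+0.047)^t    t·PV
  1         1.25         1.1939         1.1939
  2         1.25         1.1403         2.2806
  3         1.25         1.0891         3.2673
  4         1.25         1.0402         4.1609
  5         1.25         0.9935         4.9676
  6         1.25         0.9489         5.6935
  7         1.25         0.9063         6.3443
  8       101.25        70.1167       560.9337
  Σ                     77.4290       588.8418
Price P = Σ PV = 77.4290.
Macaulay duration = Σ(t·PV) / P = 588.8418 / 77.4290 = 7.60493 half-year periods.
In years: 7.60493 / 2 = 3.80246 years.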